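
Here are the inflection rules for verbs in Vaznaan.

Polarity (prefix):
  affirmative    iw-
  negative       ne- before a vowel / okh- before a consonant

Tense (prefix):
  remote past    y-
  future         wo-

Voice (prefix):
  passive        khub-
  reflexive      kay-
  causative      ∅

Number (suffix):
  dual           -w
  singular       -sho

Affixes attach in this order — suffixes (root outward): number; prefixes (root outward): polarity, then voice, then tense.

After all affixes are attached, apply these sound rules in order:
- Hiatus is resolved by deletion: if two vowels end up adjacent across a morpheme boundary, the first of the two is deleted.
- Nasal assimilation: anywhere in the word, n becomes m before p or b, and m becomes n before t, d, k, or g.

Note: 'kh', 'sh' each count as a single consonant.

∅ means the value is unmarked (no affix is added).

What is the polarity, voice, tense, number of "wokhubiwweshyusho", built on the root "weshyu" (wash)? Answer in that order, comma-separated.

affirmative, passive, future, singular

Segment: wo-khub-iw-weshyu-sho.
polarity: iw- → affirmative.
voice: khub- → passive.
tense: wo- → future.
number: -sho → singular.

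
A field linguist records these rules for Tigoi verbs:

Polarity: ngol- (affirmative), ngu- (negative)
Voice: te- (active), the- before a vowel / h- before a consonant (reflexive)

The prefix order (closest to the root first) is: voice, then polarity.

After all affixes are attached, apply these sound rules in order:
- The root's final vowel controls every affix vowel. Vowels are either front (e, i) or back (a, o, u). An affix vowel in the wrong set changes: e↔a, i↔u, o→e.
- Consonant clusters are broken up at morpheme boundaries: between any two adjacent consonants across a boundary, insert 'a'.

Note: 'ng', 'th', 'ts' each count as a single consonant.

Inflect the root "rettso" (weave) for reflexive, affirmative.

Attach voice reflexive h- (before consonant 'r') → hrettso.
Attach polarity affirmative ngol- → ngolhrettso.
Vowel harmony: no change.
Apply epenthesis: ngolhrettso → ngolaharettso.

ngolaharettso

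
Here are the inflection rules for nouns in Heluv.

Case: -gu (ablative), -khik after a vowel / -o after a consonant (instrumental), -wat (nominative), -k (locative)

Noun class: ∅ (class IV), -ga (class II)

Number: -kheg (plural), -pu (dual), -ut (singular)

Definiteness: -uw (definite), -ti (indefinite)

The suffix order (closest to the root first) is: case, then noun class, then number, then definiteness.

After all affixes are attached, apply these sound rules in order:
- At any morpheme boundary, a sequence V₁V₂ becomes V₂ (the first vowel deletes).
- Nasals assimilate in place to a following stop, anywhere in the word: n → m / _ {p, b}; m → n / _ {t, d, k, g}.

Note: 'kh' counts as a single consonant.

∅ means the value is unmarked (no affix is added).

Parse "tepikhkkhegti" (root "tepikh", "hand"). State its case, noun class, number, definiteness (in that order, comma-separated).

locative, class IV, plural, indefinite

Segment: tepikh-k-kheg-ti.
case: -k → locative.
noun class: ∅ → class IV.
number: -kheg → plural.
definiteness: -ti → indefinite.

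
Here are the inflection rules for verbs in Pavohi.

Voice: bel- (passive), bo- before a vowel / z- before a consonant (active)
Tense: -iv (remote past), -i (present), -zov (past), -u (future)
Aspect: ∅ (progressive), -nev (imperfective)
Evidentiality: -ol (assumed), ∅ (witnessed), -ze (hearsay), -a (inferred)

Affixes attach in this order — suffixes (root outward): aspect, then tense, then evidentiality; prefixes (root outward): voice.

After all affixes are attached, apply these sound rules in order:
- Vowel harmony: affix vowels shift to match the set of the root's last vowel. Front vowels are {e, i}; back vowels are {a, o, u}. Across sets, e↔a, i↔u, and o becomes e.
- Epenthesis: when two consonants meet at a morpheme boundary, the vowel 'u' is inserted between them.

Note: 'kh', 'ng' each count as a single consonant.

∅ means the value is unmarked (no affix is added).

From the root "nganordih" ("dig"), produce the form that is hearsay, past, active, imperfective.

Attach aspect imperfective -nev → nganordihnev.
Attach voice active z- (before consonant 'ng') → znganordihnev.
Attach tense past -zov → znganordihnevzov.
Attach evidentiality hearsay -ze → znganordihnevzovze.
Apply vowel harmony: znganordihnevzovze → znganordihnevzevze.
Apply epenthesis: znganordihnevzevze → zunganordihunevuzevuze.

zunganordihunevuzevuze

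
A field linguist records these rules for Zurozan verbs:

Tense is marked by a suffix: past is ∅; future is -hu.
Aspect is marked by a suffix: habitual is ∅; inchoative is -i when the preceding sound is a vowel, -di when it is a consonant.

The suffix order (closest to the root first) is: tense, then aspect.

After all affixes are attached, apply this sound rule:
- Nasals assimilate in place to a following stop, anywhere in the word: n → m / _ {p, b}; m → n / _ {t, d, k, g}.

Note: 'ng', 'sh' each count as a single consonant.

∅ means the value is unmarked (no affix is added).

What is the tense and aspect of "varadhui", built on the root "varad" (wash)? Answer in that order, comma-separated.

future, inchoative

Segment: varad-hu-i.
tense: -hu → future.
aspect: -i/di → inchoative.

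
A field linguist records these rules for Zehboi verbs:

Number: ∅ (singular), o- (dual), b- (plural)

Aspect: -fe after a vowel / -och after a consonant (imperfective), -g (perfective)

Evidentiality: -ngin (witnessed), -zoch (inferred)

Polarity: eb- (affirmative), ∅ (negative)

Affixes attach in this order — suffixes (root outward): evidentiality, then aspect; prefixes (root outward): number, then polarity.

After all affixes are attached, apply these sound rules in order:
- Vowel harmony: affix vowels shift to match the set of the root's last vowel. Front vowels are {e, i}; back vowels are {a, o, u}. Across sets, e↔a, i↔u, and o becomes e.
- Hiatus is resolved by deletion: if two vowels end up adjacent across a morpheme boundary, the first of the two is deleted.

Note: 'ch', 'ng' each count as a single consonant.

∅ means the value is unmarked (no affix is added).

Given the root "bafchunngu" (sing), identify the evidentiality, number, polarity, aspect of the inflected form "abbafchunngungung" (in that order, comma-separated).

Segment: eb-bafchunngu-ngin-g.
evidentiality: -ngin → witnessed.
number: ∅ → singular.
polarity: eb- → affirmative.
aspect: -g → perfective.

witnessed, singular, affirmative, perfective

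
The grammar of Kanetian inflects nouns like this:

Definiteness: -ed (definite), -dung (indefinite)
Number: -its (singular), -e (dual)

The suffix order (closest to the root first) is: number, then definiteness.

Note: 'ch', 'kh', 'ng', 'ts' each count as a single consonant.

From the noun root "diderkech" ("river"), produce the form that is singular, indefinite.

diderkechitsdung

Attach number singular -its → diderkechits.
Attach definiteness indefinite -dung → diderkechitsdung.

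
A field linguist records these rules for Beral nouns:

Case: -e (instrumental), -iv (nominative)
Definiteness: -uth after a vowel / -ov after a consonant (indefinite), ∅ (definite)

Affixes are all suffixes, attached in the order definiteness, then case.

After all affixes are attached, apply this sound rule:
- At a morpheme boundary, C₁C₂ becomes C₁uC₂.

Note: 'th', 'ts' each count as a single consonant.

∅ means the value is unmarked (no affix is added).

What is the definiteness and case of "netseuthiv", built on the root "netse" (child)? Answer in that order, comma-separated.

indefinite, nominative

Segment: netse-uth-iv.
definiteness: -uth/ov → indefinite.
case: -iv → nominative.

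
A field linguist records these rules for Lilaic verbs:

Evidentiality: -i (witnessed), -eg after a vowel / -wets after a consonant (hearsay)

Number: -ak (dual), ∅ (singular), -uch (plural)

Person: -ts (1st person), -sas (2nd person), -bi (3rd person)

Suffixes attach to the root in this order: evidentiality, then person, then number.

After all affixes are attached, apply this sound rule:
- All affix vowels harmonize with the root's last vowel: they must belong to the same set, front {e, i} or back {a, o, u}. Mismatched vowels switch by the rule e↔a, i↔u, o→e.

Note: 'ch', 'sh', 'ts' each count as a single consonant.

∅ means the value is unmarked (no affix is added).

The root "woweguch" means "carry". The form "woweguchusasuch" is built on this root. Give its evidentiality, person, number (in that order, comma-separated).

Segment: woweguch-i-sas-uch.
evidentiality: -i → witnessed.
person: -sas → 2nd person.
number: -uch → plural.

witnessed, 2nd person, plural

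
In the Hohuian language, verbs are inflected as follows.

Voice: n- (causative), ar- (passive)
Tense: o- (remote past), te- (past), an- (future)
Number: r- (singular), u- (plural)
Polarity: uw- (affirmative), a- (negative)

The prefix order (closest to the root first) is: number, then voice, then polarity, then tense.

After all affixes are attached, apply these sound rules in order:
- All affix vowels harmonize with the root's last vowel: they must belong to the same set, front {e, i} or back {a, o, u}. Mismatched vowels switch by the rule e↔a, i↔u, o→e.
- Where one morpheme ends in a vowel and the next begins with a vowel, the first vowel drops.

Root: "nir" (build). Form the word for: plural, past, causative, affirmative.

tiwninir

Attach number plural u- → unir.
Attach voice causative n- → nunir.
Attach polarity affirmative uw- → uwnunir.
Attach tense past te- → teuwnunir.
Apply vowel harmony: teuwnunir → teiwninir.
Apply vowel deletion: teiwninir → tiwninir.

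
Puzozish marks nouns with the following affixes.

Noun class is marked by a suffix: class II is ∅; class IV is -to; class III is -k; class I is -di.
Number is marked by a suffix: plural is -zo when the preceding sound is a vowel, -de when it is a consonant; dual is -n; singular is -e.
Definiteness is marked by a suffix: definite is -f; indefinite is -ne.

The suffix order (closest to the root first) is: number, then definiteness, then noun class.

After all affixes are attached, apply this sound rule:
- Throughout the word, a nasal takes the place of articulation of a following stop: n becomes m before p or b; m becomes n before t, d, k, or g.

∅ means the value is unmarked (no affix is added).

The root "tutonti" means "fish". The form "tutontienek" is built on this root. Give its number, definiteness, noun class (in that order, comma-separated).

singular, indefinite, class III

Segment: tutonti-e-ne-k.
number: -e → singular.
definiteness: -ne → indefinite.
noun class: -k → class III.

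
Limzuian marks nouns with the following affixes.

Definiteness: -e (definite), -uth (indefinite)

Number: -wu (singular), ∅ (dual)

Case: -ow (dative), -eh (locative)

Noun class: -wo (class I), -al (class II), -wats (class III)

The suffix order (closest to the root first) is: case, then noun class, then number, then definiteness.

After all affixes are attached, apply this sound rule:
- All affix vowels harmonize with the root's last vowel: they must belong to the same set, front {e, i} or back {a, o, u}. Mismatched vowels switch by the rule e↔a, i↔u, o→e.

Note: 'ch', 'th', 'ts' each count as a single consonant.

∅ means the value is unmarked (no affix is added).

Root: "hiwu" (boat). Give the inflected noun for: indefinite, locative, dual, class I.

hiwuahwouth

Attach case locative -eh → hiwueh.
Attach noun class class I -wo → hiwuehwo.
number = dual: zero marking, form stays hiwuehwo.
Attach definiteness indefinite -uth → hiwuehwouth.
Apply vowel harmony: hiwuehwouth → hiwuahwouth.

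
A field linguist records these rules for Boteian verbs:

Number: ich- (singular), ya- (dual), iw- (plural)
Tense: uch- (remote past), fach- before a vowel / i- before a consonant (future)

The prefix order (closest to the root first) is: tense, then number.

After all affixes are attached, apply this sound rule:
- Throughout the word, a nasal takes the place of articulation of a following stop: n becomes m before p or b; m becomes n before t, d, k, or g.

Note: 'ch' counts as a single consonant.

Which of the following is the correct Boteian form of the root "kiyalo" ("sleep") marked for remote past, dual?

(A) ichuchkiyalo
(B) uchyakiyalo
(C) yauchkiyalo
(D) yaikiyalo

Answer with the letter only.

Attach tense remote past uch- → uchkiyalo.
Attach number dual ya- → yauchkiyalo.
Nasal assimilation: no change.
So the correct form is yauchkiyalo, option (C).
(D) yaikiyalo is wrong: it uses future instead of remote past for tense.
(A) ichuchkiyalo is wrong: it uses singular instead of dual for number.
(B) uchyakiyalo is wrong: it has the affixes in the wrong order.

C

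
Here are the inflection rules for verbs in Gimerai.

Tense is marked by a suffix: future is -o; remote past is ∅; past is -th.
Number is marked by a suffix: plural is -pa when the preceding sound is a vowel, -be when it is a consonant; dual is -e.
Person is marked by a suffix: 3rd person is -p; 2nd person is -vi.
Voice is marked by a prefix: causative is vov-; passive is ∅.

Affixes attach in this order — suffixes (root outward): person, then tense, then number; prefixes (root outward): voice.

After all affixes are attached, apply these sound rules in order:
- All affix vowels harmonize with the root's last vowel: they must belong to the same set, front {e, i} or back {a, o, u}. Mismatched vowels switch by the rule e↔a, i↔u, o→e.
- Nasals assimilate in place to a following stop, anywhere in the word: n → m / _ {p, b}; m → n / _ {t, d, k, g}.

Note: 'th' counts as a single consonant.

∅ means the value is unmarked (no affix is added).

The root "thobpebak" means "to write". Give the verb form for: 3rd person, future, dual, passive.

Attach person 3rd person -p → thobpebakp.
Attach tense future -o → thobpebakpo.
Attach number dual -e → thobpebakpoe.
voice = passive: zero marking, form stays thobpebakpoe.
Apply vowel harmony: thobpebakpoe → thobpebakpoa.
Nasal assimilation: no change.

thobpebakpoa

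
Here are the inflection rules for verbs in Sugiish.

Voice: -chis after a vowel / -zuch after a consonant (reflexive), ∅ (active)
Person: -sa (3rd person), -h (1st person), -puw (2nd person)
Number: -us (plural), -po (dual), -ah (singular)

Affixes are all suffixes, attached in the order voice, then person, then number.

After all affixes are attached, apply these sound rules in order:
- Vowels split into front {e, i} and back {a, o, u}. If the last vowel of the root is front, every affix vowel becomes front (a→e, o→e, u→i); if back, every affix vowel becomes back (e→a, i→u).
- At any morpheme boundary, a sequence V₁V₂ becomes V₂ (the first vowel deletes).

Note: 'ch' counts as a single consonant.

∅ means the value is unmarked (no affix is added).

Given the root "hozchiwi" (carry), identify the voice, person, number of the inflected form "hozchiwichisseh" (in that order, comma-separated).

reflexive, 3rd person, singular

Segment: hozchiwi-chis-sa-ah.
voice: -chis/zuch → reflexive.
person: -sa → 3rd person.
number: -ah → singular.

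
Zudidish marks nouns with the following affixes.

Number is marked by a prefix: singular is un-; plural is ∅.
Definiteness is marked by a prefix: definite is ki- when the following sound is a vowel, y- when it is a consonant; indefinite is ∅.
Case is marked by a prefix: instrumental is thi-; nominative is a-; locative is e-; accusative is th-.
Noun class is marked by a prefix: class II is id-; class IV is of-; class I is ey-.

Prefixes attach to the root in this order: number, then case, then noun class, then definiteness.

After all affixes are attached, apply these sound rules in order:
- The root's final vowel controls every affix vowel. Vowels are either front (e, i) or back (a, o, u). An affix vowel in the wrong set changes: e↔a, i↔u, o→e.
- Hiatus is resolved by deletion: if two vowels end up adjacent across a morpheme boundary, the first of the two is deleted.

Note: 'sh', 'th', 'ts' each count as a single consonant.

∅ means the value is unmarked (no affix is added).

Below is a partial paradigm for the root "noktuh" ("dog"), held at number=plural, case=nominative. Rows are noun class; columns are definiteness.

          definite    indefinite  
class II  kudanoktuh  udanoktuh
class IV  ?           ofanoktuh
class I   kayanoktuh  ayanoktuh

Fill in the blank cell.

number = plural: zero marking, form stays noktuh.
Attach case nominative a- → anoktuh.
Attach noun class class IV of- → ofanoktuh.
Attach definiteness definite ki- (before vowel 'o') → kiofanoktuh.
Apply vowel harmony: kiofanoktuh → kuofanoktuh.
Apply vowel deletion: kuofanoktuh → kofanoktuh.

kofanoktuh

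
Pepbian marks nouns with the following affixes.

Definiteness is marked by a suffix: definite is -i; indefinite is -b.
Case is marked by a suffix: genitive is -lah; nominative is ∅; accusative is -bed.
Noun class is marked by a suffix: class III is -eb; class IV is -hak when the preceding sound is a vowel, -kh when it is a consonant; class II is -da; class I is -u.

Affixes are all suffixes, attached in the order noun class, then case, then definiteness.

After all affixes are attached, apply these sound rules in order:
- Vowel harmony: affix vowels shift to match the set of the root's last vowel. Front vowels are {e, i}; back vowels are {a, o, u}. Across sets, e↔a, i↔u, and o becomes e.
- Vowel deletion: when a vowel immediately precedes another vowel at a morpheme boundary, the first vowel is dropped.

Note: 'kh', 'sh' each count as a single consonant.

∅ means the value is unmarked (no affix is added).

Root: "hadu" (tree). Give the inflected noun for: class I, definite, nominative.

hadu

Attach noun class class I -u → haduu.
case = nominative: zero marking, form stays haduu.
Attach definiteness definite -i → haduui.
Apply vowel harmony: haduui → haduuu.
Apply vowel deletion: haduuu → hadu.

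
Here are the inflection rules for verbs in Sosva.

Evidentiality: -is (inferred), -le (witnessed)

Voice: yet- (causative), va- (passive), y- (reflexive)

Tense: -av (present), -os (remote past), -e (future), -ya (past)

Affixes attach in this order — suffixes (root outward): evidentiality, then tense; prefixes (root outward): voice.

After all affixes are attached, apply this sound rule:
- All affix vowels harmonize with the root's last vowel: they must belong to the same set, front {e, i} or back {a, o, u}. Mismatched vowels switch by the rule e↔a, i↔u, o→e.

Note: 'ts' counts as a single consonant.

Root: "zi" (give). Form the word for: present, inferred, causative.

yetziisev

Attach evidentiality inferred -is → ziis.
Attach voice causative yet- → yetziis.
Attach tense present -av → yetziisav.
Apply vowel harmony: yetziisav → yetziisev.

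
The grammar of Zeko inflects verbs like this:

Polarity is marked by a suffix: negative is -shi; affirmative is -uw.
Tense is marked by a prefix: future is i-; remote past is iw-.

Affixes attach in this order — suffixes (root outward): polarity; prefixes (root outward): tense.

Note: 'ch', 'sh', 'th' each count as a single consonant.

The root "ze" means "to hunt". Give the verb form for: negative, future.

izeshi

Attach tense future i- → ize.
Attach polarity negative -shi → izeshi.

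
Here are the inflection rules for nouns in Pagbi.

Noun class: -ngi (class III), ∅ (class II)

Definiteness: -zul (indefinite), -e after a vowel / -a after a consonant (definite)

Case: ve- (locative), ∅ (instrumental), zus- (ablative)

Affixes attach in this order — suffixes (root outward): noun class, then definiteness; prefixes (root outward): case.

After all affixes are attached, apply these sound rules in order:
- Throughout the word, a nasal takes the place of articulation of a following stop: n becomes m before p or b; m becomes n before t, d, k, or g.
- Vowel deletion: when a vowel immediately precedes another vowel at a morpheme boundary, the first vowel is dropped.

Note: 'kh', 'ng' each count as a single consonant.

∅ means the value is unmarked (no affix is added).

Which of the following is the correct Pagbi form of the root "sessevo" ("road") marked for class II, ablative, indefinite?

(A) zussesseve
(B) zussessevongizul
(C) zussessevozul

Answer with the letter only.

C

noun class = class II: zero marking, form stays sessevo.
Attach case ablative zus- → zussessevo.
Attach definiteness indefinite -zul → zussessevozul.
Nasal assimilation: no change.
Vowel deletion: no change.
So the correct form is zussessevozul, option (C).
(A) zussesseve is wrong: it uses definite instead of indefinite for definiteness.
(B) zussessevongizul is wrong: it uses class III instead of class II for noun class.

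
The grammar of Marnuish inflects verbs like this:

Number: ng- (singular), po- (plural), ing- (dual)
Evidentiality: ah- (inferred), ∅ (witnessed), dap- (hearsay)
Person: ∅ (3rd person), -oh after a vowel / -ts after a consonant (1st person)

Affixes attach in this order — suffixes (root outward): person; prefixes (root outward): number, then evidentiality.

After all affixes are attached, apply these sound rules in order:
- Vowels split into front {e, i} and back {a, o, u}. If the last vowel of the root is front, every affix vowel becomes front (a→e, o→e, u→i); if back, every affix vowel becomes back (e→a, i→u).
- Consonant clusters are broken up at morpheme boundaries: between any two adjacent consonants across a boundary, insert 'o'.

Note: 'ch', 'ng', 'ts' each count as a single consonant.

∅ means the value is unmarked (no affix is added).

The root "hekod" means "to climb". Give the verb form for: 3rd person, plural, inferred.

person = 3rd person: zero marking, form stays hekod.
Attach number plural po- → pohekod.
Attach evidentiality inferred ah- → ahpohekod.
Vowel harmony: no change.
Apply epenthesis: ahpohekod → ahopohekod.

ahopohekod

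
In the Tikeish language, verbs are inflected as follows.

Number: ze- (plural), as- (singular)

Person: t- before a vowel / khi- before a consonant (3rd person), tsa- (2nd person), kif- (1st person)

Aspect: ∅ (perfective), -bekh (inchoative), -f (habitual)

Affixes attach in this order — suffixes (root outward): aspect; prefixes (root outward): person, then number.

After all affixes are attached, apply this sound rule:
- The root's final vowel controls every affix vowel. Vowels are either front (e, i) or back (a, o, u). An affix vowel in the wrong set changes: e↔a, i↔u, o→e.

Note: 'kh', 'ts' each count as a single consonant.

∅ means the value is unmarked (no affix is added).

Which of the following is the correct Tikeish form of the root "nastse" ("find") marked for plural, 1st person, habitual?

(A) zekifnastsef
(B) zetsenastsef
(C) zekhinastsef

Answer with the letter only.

A

Attach aspect habitual -f → nastsef.
Attach person 1st person kif- → kifnastsef.
Attach number plural ze- → zekifnastsef.
Vowel harmony: no change.
So the correct form is zekifnastsef, option (A).
(C) zekhinastsef is wrong: it uses 3rd person instead of 1st person for person.
(B) zetsenastsef is wrong: it uses 2nd person instead of 1st person for person.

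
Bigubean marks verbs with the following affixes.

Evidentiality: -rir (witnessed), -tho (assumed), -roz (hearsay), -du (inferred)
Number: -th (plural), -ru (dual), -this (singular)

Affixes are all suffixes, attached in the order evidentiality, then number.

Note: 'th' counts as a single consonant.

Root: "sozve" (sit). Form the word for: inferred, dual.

Attach evidentiality inferred -du → sozvedu.
Attach number dual -ru → sozveduru.

sozveduru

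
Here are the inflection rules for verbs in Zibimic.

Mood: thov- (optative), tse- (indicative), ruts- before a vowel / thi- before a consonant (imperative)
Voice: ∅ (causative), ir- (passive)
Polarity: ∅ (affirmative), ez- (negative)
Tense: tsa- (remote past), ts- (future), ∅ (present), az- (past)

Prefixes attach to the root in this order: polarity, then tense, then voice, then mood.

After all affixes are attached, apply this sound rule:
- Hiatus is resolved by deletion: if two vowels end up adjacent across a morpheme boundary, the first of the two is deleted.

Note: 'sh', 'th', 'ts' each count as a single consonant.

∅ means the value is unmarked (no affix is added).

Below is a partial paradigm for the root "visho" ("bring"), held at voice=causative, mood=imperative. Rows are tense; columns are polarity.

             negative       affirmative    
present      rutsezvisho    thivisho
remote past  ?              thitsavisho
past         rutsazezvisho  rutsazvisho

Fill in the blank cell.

Attach polarity negative ez- → ezvisho.
Attach tense remote past tsa- → tsaezvisho.
voice = causative: zero marking, form stays tsaezvisho.
Attach mood imperative thi- (before consonant 'ts') → thitsaezvisho.
Apply vowel deletion: thitsaezvisho → thitsezvisho.

thitsezvisho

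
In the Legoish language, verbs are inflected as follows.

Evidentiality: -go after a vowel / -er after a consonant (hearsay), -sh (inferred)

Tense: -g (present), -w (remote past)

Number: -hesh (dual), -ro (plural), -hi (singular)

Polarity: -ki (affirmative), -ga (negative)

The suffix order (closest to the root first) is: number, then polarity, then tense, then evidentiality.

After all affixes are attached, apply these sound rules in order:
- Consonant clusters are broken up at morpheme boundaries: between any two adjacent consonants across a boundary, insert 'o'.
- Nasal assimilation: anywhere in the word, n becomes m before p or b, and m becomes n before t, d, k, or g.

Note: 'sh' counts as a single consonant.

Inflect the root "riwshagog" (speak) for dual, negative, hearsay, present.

riwshagogoheshogager

Attach number dual -hesh → riwshagoghesh.
Attach polarity negative -ga → riwshagogheshga.
Attach tense present -g → riwshagogheshgag.
Attach evidentiality hearsay -er (after consonant 'g') → riwshagogheshgager.
Apply epenthesis: riwshagogheshgager → riwshagogoheshogager.
Nasal assimilation: no change.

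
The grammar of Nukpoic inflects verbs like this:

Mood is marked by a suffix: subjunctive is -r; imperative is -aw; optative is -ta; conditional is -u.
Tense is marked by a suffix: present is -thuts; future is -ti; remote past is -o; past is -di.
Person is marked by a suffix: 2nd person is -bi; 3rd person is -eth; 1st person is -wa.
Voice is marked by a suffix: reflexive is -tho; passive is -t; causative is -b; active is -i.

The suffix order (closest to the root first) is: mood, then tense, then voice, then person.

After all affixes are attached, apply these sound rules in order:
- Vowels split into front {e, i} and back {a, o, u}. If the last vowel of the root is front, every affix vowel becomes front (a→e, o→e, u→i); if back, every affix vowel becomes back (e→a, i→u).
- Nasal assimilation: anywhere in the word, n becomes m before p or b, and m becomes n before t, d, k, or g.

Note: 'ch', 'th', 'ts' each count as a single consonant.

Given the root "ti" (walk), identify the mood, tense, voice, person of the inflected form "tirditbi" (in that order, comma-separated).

Segment: ti-r-di-t-bi.
mood: -r → subjunctive.
tense: -di → past.
voice: -t → passive.
person: -bi → 2nd person.

subjunctive, past, passive, 2nd person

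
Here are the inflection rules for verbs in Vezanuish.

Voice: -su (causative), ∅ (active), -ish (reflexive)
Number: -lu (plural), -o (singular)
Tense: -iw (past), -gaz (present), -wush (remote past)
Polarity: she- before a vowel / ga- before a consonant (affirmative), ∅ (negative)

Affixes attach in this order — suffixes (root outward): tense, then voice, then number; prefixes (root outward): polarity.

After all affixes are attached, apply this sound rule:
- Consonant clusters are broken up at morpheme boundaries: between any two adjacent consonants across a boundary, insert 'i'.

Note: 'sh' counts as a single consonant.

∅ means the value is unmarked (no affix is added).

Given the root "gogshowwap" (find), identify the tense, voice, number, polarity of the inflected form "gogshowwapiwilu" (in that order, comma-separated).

Segment: gogshowwap-iw-lu.
tense: -iw → past.
voice: ∅ → active.
number: -lu → plural.
polarity: ∅ → negative.

past, active, plural, negative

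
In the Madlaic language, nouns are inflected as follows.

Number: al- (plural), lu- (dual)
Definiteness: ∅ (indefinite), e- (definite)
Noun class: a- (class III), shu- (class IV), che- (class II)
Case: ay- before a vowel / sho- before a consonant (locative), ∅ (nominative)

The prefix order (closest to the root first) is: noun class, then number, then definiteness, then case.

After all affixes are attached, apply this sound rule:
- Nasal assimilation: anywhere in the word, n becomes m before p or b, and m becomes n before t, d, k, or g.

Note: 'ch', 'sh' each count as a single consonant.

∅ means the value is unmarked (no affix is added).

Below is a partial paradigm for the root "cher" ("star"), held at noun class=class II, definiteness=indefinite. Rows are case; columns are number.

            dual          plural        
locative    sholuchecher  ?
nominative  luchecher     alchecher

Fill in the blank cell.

Attach noun class class II che- → checher.
Attach number plural al- → alchecher.
definiteness = indefinite: zero marking, form stays alchecher.
Attach case locative ay- (before vowel 'a') → ayalchecher.
Nasal assimilation: no change.

ayalchecher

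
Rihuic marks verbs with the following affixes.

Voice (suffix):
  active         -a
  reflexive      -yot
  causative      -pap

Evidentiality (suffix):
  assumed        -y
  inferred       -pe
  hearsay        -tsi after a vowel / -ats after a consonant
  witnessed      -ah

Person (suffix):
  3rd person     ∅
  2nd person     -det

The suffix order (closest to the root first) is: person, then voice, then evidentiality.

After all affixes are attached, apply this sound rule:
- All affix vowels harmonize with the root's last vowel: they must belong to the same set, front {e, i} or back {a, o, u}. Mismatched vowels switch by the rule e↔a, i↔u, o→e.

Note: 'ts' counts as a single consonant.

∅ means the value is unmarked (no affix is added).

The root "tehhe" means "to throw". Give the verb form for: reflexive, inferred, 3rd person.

tehheyetpe

person = 3rd person: zero marking, form stays tehhe.
Attach voice reflexive -yot → tehheyot.
Attach evidentiality inferred -pe → tehheyotpe.
Apply vowel harmony: tehheyotpe → tehheyetpe.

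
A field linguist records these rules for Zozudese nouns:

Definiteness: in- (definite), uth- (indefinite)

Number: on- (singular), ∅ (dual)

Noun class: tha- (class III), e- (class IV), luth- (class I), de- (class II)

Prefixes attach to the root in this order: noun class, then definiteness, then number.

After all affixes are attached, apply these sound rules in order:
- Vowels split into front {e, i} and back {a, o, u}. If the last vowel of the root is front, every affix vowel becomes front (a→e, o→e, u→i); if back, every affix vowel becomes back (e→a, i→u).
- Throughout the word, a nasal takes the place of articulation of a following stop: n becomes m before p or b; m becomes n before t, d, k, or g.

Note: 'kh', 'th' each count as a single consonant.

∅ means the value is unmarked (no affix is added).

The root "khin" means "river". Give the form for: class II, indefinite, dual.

Attach noun class class II de- → dekhin.
Attach definiteness indefinite uth- → uthdekhin.
number = dual: zero marking, form stays uthdekhin.
Apply vowel harmony: uthdekhin → ithdekhin.
Nasal assimilation: no change.

ithdekhin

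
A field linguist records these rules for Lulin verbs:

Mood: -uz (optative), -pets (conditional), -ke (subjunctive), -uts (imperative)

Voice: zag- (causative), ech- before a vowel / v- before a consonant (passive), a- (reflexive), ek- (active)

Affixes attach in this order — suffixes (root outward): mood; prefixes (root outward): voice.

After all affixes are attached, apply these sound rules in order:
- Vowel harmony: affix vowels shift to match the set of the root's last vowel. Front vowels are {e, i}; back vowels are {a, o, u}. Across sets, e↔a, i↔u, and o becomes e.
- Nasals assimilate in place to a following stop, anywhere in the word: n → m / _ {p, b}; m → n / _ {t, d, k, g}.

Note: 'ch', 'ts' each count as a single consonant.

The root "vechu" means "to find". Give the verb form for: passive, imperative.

Attach mood imperative -uts → vechuuts.
Attach voice passive v- (before consonant 'v') → vvechuuts.
Vowel harmony: no change.
Nasal assimilation: no change.

vvechuuts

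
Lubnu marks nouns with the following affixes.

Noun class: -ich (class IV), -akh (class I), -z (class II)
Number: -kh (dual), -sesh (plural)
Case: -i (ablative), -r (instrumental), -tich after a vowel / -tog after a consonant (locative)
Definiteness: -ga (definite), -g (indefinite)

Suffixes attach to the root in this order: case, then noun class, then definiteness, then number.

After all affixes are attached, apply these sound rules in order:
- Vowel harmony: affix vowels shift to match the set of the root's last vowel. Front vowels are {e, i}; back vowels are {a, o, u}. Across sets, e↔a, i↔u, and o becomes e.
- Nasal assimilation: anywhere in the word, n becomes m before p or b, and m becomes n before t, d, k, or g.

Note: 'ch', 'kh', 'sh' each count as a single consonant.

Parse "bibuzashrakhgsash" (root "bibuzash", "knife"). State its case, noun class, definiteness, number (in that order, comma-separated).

Segment: bibuzash-r-akh-g-sesh.
case: -r → instrumental.
noun class: -akh → class I.
definiteness: -g → indefinite.
number: -sesh → plural.

instrumental, class I, indefinite, plural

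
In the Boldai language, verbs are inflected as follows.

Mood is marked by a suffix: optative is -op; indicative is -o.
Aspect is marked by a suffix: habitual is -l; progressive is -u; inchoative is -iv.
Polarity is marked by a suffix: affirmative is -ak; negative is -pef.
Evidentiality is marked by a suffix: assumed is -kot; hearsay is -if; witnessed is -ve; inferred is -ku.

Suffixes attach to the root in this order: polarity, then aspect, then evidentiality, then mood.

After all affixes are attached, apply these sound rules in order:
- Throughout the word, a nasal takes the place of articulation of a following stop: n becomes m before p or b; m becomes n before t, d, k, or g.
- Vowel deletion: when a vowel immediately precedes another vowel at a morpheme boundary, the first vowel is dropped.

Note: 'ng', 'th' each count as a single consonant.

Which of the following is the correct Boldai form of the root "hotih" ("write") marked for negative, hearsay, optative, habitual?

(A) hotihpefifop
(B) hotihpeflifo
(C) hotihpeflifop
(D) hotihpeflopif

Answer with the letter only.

Attach polarity negative -pef → hotihpef.
Attach aspect habitual -l → hotihpefl.
Attach evidentiality hearsay -if → hotihpeflif.
Attach mood optative -op → hotihpeflifop.
Nasal assimilation: no change.
Vowel deletion: no change.
So the correct form is hotihpeflifop, option (C).
(B) hotihpeflifo is wrong: it uses indicative instead of optative for mood.
(A) hotihpefifop is wrong: it uses progressive instead of habitual for aspect.
(D) hotihpeflopif is wrong: it has the affixes in the wrong order.

C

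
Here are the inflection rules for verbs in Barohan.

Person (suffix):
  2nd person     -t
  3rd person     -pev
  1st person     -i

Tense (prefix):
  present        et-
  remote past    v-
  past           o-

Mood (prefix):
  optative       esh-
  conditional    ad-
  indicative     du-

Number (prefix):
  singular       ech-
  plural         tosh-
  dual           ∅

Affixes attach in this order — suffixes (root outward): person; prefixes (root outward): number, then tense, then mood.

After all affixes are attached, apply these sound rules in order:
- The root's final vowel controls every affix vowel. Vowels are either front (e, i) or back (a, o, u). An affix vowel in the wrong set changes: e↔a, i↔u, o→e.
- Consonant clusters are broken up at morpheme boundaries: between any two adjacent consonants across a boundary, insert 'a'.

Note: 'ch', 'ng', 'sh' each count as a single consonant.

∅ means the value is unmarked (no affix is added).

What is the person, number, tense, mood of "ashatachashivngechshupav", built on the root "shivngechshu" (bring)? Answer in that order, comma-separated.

Segment: esh-et-ech-shivngechshu-pev.
person: -pev → 3rd person.
number: ech- → singular.
tense: et- → present.
mood: esh- → optative.

3rd person, singular, present, optative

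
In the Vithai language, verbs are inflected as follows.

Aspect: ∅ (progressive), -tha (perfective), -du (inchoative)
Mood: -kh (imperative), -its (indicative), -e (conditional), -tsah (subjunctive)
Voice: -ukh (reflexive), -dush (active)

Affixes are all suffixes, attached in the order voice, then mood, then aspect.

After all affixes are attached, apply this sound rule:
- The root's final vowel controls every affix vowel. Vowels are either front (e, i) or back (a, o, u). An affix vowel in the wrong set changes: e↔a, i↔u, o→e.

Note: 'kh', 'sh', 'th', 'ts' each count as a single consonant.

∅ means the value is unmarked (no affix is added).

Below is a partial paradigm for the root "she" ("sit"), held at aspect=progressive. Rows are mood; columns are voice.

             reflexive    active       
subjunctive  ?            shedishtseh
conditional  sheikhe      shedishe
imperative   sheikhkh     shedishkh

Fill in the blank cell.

Attach voice reflexive -ukh → sheukh.
Attach mood subjunctive -tsah → sheukhtsah.
aspect = progressive: zero marking, form stays sheukhtsah.
Apply vowel harmony: sheukhtsah → sheikhtseh.

sheikhtseh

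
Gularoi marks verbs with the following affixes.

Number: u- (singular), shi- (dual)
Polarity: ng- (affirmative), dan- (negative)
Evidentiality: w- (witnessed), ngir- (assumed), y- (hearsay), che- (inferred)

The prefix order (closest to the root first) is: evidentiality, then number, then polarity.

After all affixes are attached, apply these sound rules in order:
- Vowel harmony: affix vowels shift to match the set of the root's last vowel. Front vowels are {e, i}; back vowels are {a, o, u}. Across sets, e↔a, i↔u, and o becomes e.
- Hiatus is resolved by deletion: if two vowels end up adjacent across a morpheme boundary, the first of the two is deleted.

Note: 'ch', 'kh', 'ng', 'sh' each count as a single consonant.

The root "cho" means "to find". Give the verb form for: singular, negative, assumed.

Attach evidentiality assumed ngir- → ngircho.
Attach number singular u- → ungircho.
Attach polarity negative dan- → danungircho.
Apply vowel harmony: danungircho → danungurcho.
Vowel deletion: no change.

danungurcho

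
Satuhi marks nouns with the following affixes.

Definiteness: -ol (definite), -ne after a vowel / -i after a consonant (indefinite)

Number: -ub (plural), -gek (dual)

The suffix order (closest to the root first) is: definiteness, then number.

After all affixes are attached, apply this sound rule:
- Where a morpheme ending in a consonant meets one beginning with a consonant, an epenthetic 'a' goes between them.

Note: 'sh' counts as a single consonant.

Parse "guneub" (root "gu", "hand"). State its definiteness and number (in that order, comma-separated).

Segment: gu-ne-ub.
definiteness: -ne/i → indefinite.
number: -ub → plural.

indefinite, plural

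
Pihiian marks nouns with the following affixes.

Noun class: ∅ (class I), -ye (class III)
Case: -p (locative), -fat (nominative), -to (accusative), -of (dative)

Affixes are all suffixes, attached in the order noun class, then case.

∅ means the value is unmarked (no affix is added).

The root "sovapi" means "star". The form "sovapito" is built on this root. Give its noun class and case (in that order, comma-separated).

Segment: sovapi-to.
noun class: ∅ → class I.
case: -to → accusative.

class I, accusative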